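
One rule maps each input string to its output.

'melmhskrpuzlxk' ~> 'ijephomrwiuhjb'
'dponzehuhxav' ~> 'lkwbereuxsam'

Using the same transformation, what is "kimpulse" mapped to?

Looking at the pairs, the operation is to shift every letter 3 places backward in the alphabet (wrapping around), then move the first 2 characters to the end (rotate left by 2).
Applying both steps to "kimpulse": "hfjmripb", then "jmripbhf".

jmripbhf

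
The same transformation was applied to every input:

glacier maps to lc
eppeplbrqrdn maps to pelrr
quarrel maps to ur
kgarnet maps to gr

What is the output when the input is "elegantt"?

lgn

The pattern: delete the last 2 characters, then keep every other character starting from the second (positions 2nd, 4th, 6th, ...).
Working it through for "elegantt": intermediate "elegan", final "lgn".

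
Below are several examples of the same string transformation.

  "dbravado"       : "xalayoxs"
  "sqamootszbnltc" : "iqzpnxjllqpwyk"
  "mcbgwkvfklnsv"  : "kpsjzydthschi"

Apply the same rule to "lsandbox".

yluipxka

Each output is the input with this applied: move the last 3 characters to the front (rotate right by 3), then shift every letter 3 places backward in the alphabet (wrapping around).
On "lsandbox": the first step gives "boxlsand", and the second then gives "yluipxka".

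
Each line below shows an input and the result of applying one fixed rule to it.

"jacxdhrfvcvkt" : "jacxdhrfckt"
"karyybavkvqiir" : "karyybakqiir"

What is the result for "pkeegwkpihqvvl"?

pkeegwkpihql

Rule — remove every "v".
So "pkeegwkpihqvvl" becomes "pkeegwkpihql".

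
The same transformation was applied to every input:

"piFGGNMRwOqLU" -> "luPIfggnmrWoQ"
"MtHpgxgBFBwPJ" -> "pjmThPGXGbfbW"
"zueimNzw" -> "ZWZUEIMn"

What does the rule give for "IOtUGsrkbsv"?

SVioTugSRKB

What's happening: move the last 2 characters to the front (rotate right by 2), then flip the case of every letter.
On "IOtUGsrkbsv": the first step gives "svIOtUGsrkb", and the second then gives "SVioTugSRKB".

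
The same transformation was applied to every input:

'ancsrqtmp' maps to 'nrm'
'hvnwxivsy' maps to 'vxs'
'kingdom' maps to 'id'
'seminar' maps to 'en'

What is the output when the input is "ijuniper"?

jir

The transformation: keep one character in every 3, starting at position 2 (positions 2nd, 5th, 8th, ...).
For "ijuniper" the result is "jir".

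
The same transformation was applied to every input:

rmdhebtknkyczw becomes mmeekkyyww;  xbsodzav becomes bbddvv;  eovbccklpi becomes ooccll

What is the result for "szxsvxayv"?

The transformation: keep one character in every 3, starting at position 2 (positions 2nd, 5th, 8th, ...), then double every character.
"szxsvxayv" → "zvy" → "zzvvyy".
(Check on "eovbccklpi": → "ocl" → "ooccll" ✓)

zzvvyy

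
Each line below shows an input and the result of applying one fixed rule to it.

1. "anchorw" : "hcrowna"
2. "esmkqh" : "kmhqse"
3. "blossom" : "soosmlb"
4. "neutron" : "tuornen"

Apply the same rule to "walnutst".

nltutsaw

The pattern: swap each adjacent pair of characters (1↔2, 3↔4, ...), then move the first 2 characters to the end (rotate left by 2).
Working it through for "walnutst": intermediate "awnltuts", final "nltutsaw".
(Check on "esmkqh": → "sekmhq" → "kmhqse" ✓)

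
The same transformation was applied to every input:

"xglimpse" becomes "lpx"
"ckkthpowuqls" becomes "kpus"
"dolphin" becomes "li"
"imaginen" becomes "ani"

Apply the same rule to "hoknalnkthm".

Looking at the pairs, the operation is to move the first character to the end, then keep one character in every 3, starting at position 2 (positions 2nd, 5th, 8th, ...).
Working it through for "hoknalnkthm": intermediate "oknalnkthmh", final "klth".

klth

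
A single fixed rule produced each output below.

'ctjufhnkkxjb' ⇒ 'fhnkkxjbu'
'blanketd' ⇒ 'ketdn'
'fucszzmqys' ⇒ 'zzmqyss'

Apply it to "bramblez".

blezm

Each output is the input with this applied: delete the first 3 characters, then move the first character to the end.
For "bramblez", step one produces "mblez"; step two turns that into "blezm".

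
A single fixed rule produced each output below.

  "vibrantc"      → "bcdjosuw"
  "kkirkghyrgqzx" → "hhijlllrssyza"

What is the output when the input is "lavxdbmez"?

bcefmnwya

In each case the input is transformed by: sort the characters into alphabetical order, then shift every letter 1 place forward in the alphabet (wrapping around).
"lavxdbmez" → "abdelmvxz" → "bcefmnwya".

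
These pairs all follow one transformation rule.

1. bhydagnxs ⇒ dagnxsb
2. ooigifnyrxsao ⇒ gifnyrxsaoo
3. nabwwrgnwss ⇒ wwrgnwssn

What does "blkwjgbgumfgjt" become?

Rule — move the first 3 characters to the end (rotate left by 3), then delete the last 2 characters.
Applying that to "blkwjgbgumfgjt" gives "wjgbgumfgjtb".

wjgbgumfgjtb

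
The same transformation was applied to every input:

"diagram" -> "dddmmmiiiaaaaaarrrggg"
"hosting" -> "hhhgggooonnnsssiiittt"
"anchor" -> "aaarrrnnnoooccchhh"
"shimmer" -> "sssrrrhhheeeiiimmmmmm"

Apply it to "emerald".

eeedddmmmllleeeaaarrr

Each output is the input with this applied: take characters alternately from the front and the back (1st, last, 2nd, 2nd-last, ...), then repeat every character 3 times.
For "emerald", step one produces "edmlear"; step two turns that into "eeedddmmmllleeeaaarrr".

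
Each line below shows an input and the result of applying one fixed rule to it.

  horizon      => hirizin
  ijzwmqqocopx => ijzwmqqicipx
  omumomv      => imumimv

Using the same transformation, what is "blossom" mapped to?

blissim

The transformation: replace every "o" with "i".
Applying that to "blossom" gives "blissim".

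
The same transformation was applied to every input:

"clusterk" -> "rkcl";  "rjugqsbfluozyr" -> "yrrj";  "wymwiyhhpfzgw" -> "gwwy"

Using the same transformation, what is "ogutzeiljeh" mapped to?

The rule is to move the first 2 characters to the end (rotate left by 2), then keep only the last 4 characters.
Applying both steps to "ogutzeiljeh": "utzeiljehog", then "ehog".

ehog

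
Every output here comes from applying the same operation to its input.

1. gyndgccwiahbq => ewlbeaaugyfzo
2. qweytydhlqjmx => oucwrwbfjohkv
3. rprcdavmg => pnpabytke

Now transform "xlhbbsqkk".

vjfzzqoii

Each output is the input with this applied: shift every letter 2 places backward in the alphabet (wrapping around).
For "xlhbbsqkk" the result is "vjfzzqoii".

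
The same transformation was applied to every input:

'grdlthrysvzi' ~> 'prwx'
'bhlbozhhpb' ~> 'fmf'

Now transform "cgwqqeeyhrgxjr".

eowep

The pattern: shift every letter 2 places backward in the alphabet (wrapping around), then keep one character in every 3, starting at position 2 (positions 2nd, 5th, 8th, ...).
For "cgwqqeeyhrgxjr", step one produces "aeuooccwfpevhp"; step two turns that into "eowep".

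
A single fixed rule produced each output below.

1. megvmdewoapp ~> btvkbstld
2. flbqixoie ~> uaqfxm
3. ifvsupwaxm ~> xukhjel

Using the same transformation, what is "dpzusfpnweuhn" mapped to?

seojhueclt

Rule — delete the last 3 characters, then shift every letter 11 places backward in the alphabet (wrapping around).
"dpzusfpnweuhn" → "seojhueclt".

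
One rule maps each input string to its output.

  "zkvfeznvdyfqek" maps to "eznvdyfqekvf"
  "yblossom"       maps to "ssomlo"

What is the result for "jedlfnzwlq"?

fnzwlqdl

The transformation: delete the first 2 characters, then move the first 2 characters to the end (rotate left by 2).
On "jedlfnzwlq": the first step gives "dlfnzwlq", and the second then gives "fnzwlqdl".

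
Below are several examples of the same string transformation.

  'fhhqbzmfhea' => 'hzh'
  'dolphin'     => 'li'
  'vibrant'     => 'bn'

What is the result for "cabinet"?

be

The rule is to keep one character in every 3, starting at position 3 (positions 3rd, 6th, 9th, ...).
For "cabinet" the result is "be".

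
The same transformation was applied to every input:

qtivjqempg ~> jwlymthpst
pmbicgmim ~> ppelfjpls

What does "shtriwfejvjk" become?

What's happening: swap the first and last characters, then shift every letter 3 places forward in the alphabet (wrapping around).
So "shtriwfejvjk" becomes "nkwulzihmymv".

nkwulzihmymv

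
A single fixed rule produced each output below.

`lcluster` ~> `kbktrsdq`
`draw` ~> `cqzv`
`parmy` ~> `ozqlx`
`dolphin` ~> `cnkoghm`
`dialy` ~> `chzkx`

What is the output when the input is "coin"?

The transformation: shift every letter 1 place backward in the alphabet (wrapping around).
On "coin" that produces "bnhm".

bnhm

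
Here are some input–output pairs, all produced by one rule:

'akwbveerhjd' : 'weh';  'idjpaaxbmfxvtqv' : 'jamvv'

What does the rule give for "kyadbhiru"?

What's happening: keep one character in every 3, starting at position 3 (positions 3rd, 6th, 9th, ...).
So "kyadbhiru" becomes "ahu".

ahu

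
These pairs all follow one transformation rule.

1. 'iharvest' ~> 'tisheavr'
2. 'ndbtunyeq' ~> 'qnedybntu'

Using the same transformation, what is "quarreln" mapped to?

In each case the input is transformed by: reverse the string, then take characters alternately from the front and the back (1st, last, 2nd, 2nd-last, ...).
On "quarreln": the first step gives "nlerrauq", and the second then gives "nqluearr".

nqluearr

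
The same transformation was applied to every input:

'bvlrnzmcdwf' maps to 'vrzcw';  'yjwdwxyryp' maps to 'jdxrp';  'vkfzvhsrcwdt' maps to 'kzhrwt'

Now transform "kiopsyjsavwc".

ipysvc

What's happening: keep every other character starting from the second (positions 2nd, 4th, 6th, ...).
"kiopsyjsavwc" → "ipysvc".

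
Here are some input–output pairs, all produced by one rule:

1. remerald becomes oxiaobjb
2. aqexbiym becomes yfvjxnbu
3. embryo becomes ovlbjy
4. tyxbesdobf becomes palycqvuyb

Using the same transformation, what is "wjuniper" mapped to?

fmbotgrk

What's happening: shift every letter 3 places backward in the alphabet (wrapping around), then swap the front and back halves of the string.
"wjuniper" → "tgrkfmbo" → "fmbotgrk".
(Check on "aqexbiym": → "xnbuyfvj" → "yfvjxnbu" ✓)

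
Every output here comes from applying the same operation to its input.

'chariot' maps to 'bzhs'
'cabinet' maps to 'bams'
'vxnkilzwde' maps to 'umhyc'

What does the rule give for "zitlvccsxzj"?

ysubwi

Each output is the input with this applied: keep every other character starting from the first (positions 1st, 3rd, 5th, ...), then shift every letter 1 place backward in the alphabet (wrapping around).
On "zitlvccsxzj": the first step gives "ztvcxj", and the second then gives "ysubwi".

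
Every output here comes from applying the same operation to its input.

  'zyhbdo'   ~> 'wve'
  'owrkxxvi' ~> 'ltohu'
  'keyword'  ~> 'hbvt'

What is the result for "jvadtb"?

Each output is the input with this applied: delete the last 3 characters, then shift every letter 3 places backward in the alphabet (wrapping around).
Working it through for "jvadtb": intermediate "jva", final "gsx".

gsx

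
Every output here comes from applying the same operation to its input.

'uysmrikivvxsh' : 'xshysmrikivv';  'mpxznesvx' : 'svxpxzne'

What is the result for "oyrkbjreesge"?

sgeyrkbjree

What's happening: delete the first character, then move the last 3 characters to the front (rotate right by 3).
Applying that to "oyrkbjreesge" gives "sgeyrkbjree".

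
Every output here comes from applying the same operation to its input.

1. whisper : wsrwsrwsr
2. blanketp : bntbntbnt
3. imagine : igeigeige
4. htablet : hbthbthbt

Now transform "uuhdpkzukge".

udzgudzgudzg

The rule is to keep one character in every 3, starting at position 1 (positions 1st, 4th, 7th, ...), then write the whole string 3 times in a row.
"uuhdpkzukge" → "udzg" → "udzgudzgudzg".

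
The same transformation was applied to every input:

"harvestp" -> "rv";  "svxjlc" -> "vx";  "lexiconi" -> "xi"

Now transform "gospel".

The rule is to swap the front and back halves of the string, then keep only the last 2 characters.
"gospel" → "pelgos" → "os".

os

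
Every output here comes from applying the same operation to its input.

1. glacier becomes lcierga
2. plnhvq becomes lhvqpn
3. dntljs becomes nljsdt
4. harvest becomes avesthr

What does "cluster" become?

In each case the input is transformed by: move the first 2 characters to the end (rotate left by 2), then swap the first and last characters.
Working it through for "cluster": intermediate "ustercl", final "lstercu".
(Check on "glacier": → "aciergl" → "lcierga" ✓)

lstercu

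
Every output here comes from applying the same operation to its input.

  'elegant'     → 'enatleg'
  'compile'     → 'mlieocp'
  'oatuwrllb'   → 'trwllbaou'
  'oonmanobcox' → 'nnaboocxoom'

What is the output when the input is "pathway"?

What's happening: swap each adjacent pair of characters (1↔2, 3↔4, ...), then move the first 3 characters to the end (rotate left by 3).
Applying both steps to "pathway": "aphtawy", then "tawyaph".
(Check on "elegant": → "legenat" → "enatleg" ✓)

tawyaph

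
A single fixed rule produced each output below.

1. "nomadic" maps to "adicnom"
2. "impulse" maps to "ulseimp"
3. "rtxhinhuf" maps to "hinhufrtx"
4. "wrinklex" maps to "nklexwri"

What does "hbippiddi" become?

Each output is the input with this applied: move the first 3 characters to the end (rotate left by 3).
Applying that to "hbippiddi" gives "ppiddihbi".

ppiddihbi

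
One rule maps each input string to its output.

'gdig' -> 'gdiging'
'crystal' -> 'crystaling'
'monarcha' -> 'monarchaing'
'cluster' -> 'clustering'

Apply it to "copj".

Rule — append "ing".
Applying that to "copj" gives "copjing".

copjing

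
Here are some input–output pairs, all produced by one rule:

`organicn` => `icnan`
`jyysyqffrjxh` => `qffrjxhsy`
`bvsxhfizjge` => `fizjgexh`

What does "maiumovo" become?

ovoum

The rule is to delete the first 3 characters, then move the first 2 characters to the end (rotate left by 2).
On "maiumovo": the first step gives "umovo", and the second then gives "ovoum".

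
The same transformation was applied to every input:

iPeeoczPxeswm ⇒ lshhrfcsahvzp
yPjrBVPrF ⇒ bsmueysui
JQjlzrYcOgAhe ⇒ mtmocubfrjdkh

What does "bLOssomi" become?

eorvvrpl

What's happening: shift every letter 3 places forward in the alphabet (wrapping around), then convert every letter to lowercase.
Starting from "bLOssomi": after the first operation, "eORvvrpl"; after the second, "eorvvrpl".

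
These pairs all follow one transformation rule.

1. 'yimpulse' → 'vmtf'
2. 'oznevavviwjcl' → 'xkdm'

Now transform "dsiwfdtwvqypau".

zqbv

Each output is the input with this applied: shift every letter 1 place forward in the alphabet (wrapping around), then keep only the last 4 characters.
"dsiwfdtwvqypau" → "etjxgeuxwrzqbv" → "zqbv".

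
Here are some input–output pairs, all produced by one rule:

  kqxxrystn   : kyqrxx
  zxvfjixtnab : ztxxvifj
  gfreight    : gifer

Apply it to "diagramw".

In each case the input is transformed by: delete the last 3 characters, then take characters alternately from the front and the back (1st, last, 2nd, 2nd-last, ...).
For "diagramw", step one produces "diagr"; step two turns that into "driga".

driga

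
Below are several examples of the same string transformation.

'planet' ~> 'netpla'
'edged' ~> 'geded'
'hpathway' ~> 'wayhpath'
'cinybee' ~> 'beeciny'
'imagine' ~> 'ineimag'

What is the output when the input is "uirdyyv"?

yyvuird

The rule is to move the last 3 characters to the front (rotate right by 3).
Applying that to "uirdyyv" gives "yyvuird".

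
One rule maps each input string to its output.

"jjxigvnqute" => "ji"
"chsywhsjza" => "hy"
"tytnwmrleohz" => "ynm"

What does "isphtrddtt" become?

Each output is the input with this applied: keep every other character starting from the second (positions 2nd, 4th, 6th, ...), then delete the last 3 characters.
So "isphtrddtt" becomes "sh".

sh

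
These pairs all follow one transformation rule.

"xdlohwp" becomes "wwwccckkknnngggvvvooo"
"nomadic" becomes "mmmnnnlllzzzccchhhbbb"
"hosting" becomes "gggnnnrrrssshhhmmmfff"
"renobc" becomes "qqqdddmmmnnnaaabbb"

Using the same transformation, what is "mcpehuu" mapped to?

Each output is the input with this applied: shift every letter 1 place backward in the alphabet (wrapping around), then repeat every character 3 times.
On "mcpehuu": the first step gives "lbodgtt", and the second then gives "lllbbbooodddgggtttttt".

lllbbbooodddgggtttttt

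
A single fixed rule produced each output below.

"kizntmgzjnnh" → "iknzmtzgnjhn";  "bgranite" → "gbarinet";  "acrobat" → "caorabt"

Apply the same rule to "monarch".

The rule is to swap each adjacent pair of characters (1↔2, 3↔4, ...).
For "monarch" the result is "omancrh".

omancrh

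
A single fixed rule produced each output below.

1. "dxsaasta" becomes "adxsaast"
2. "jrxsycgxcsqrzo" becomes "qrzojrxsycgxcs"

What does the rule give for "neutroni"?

ineutron

Looking at the pairs, the operation is to swap the front and back halves of the string, then move the first 3 characters to the end (rotate left by 3).
For "neutroni", step one produces "ronineut"; step two turns that into "ineutron".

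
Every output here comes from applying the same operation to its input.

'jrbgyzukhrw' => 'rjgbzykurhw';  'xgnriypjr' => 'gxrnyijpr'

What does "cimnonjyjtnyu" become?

icnmnoyjtjynu

Each output is the input with this applied: swap each adjacent pair of characters (1↔2, 3↔4, ...).
Applying that to "cimnonjyjtnyu" gives "icnmnoyjtjynu".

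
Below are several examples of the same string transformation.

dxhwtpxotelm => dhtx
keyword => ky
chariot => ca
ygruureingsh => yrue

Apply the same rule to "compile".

cm

The transformation: keep every other character starting from the first (positions 1st, 3rd, 5th, ...), then delete the last 2 characters.
"compile" → "cm".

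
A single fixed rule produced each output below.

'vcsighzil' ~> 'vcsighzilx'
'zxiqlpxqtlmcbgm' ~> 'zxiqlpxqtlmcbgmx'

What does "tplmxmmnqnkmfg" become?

The transformation: append "x".
So "tplmxmmnqnkmfg" becomes "tplmxmmnqnkmfgx".

tplmxmmnqnkmfgx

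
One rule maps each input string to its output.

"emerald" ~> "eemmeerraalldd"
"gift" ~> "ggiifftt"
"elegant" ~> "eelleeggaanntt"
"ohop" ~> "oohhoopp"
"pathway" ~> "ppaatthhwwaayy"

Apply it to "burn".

Looking at the pairs, the operation is to double every character.
Applying that to "burn" gives "bbuurrnn".

bbuurrnn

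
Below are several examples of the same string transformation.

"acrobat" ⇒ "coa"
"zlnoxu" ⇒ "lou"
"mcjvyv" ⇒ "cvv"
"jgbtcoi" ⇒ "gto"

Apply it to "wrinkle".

Looking at the pairs, the operation is to keep every other character starting from the second (positions 2nd, 4th, 6th, ...).
On "wrinkle" that produces "rnl".

rnl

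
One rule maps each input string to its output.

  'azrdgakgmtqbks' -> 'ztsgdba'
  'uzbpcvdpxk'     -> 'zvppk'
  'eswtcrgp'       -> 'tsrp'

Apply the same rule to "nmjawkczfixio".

zmkiia

In each case the input is transformed by: keep every other character starting from the second (positions 2nd, 4th, 6th, ...), then sort the characters into reverse alphabetical order.
Applying both steps to "nmjawkczfixio": "makzii", then "zmkiia".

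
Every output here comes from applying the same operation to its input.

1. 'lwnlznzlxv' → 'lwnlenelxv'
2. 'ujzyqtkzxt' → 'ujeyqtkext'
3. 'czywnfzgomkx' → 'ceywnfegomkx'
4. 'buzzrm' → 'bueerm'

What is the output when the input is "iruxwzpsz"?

iruxwepse

The pattern: replace every "z" with "e".
So "iruxwzpsz" becomes "iruxwepse".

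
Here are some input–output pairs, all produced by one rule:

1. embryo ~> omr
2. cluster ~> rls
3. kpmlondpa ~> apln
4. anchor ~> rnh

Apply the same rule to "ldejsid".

Rule — move the last 2 characters to the front (rotate right by 2), then keep every other character starting from the second (positions 2nd, 4th, 6th, ...).
For "ldejsid" the result is "ddj".
(Check on "kpmlondpa": → "pakpmlond" → "apln" ✓)

ddj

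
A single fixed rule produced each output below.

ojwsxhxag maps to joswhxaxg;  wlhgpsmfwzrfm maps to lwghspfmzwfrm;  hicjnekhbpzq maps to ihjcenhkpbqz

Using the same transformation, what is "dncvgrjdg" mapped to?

Rule — swap each adjacent pair of characters (1↔2, 3↔4, ...).
Applying that to "dncvgrjdg" gives "ndvcrgdjg".

ndvcrgdjg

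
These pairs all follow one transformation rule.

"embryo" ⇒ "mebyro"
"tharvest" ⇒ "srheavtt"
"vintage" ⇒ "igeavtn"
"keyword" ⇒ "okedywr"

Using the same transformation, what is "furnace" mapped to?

fecaurn

The pattern: sort the characters into reverse alphabetical order, then move the first 3 characters to the end (rotate left by 3).
Working it through for "furnace": intermediate "urnfeca", final "fecaurn".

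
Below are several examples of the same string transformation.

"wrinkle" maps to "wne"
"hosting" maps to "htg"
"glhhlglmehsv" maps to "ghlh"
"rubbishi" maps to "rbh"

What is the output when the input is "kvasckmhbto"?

Each output is the input with this applied: keep one character in every 3, starting at position 1 (positions 1st, 4th, 7th, ...).
So "kvasckmhbto" becomes "ksmt".

ksmt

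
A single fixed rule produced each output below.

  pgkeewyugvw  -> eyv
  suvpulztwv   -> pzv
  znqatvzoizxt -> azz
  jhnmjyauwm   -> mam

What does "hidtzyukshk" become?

The transformation: delete the first 3 characters, then keep one character in every 3, starting at position 1 (positions 1st, 4th, 7th, ...).
Doing the same to "hidtzyukshk": "tuh".
(Check on "pgkeewyugvw": → "eewyugvw" → "eyv" ✓)

tuh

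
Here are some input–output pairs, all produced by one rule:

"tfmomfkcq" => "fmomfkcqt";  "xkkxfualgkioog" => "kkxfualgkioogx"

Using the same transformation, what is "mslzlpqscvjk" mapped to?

slzlpqscvjkm

Rule — move the first character to the end.
Applying that to "mslzlpqscvjk" gives "slzlpqscvjkm".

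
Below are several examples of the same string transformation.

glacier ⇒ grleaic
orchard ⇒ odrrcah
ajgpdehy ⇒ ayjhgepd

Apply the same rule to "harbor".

hraorb

Looking at the pairs, the operation is to take characters alternately from the front and the back (1st, last, 2nd, 2nd-last, ...).
On "harbor" that produces "hraorb".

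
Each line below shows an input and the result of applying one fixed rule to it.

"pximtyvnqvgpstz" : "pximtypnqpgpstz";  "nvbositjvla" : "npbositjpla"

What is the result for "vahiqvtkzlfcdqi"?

pahiqptkzlfcdqi

In each case the input is transformed by: replace every "v" with "p".
So "vahiqvtkzlfcdqi" becomes "pahiqptkzlfcdqi".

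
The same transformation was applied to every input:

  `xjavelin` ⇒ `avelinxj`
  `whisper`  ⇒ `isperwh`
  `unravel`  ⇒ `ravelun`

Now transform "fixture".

xturefi

The pattern: move the first 2 characters to the end (rotate left by 2).
So "fixture" becomes "xturefi".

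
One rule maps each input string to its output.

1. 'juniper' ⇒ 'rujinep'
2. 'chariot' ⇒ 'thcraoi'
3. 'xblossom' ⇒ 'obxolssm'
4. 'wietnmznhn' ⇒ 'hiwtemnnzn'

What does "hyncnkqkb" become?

byhcnknkq

The rule is to swap each adjacent pair of characters (1↔2, 3↔4, ...), then move the last character to the front.
Starting from "hyncnkqkb": after the first operation, "yhcnknkqb"; after the second, "byhcnknkq".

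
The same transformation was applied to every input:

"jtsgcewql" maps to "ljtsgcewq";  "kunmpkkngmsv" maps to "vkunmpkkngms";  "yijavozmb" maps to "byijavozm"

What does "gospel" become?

The pattern: move the last character to the front.
For "gospel" the result is "lgospe".

lgospe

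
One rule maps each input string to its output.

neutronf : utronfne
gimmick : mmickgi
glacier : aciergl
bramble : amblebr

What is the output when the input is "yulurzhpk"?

lurzhpkyu

The pattern: move the first 2 characters to the end (rotate left by 2).
For "yulurzhpk" the result is "lurzhpkyu".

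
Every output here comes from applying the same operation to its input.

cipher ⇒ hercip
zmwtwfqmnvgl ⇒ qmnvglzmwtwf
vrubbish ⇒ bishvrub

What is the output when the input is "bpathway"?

hwaybpat

Rule — swap the front and back halves of the string.
On "bpathway" that produces "hwaybpat".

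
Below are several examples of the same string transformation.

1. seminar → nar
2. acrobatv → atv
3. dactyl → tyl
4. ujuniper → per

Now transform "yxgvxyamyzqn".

zqn

The rule is to keep only the last 3 characters.
So "yxgvxyamyzqn" becomes "zqn".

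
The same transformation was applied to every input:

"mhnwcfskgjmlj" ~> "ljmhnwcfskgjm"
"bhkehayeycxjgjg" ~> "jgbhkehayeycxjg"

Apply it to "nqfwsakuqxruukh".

khnqfwsakuqxruu

The transformation: move the last 2 characters to the front (rotate right by 2).
Doing the same to "nqfwsakuqxruukh": "khnqfwsakuqxruu".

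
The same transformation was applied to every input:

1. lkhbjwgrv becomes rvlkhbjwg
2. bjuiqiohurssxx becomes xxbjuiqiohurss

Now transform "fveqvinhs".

Looking at the pairs, the operation is to move the last 2 characters to the front (rotate right by 2).
On "fveqvinhs" that produces "hsfveqvin".

hsfveqvin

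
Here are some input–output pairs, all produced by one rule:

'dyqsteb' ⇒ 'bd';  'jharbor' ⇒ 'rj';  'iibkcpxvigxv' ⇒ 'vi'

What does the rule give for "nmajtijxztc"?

What's happening: move the first character to the end, then keep only the last 2 characters.
On "nmajtijxztc": the first step gives "majtijxztcn", and the second then gives "cn".

cn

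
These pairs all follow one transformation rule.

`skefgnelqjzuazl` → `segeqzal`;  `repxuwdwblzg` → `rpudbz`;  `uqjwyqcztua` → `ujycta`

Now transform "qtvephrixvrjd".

The pattern: keep every other character starting from the first (positions 1st, 3rd, 5th, ...).
So "qtvephrixvrjd" becomes "qvprxrd".

qvprxrd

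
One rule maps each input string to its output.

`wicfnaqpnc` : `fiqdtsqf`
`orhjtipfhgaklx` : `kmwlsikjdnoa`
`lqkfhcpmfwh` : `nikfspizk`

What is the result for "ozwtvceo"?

zwyfhr

The pattern: shift every letter 3 places forward in the alphabet (wrapping around), then delete the first 2 characters.
Starting from "ozwtvceo": after the first operation, "rczwyfhr"; after the second, "zwyfhr".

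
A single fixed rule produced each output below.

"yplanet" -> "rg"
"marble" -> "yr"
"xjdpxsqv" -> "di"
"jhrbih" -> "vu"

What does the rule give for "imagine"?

What's happening: shift every letter 13 places forward in the alphabet (wrapping around) — i.e. ROT13, then keep only the last 2 characters.
Working it through for "imagine": intermediate "vzntvar", final "ar".
(Check on "marble": → "zneoyr" → "yr" ✓)

ar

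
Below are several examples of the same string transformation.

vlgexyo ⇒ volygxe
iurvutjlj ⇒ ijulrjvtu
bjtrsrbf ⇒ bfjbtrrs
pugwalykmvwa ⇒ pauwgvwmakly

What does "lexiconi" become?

What's happening: take characters alternately from the front and the back (1st, last, 2nd, 2nd-last, ...).
On "lexiconi" that produces "lienxoic".

lienxoic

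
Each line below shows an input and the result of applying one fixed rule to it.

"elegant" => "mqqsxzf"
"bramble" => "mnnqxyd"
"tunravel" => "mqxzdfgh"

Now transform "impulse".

Each output is the input with this applied: sort the characters into alphabetical order, then shift every letter 12 places forward in the alphabet (wrapping around).
On "impulse": the first step gives "eilmpsu", and the second then gives "quxybeg".
(Check on "bramble": → "abbelmr" → "mnnqxyd" ✓)

quxybeg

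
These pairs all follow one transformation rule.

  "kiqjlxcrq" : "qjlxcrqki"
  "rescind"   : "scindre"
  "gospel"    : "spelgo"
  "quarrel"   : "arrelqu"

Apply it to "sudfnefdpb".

Rule — move the first 2 characters to the end (rotate left by 2).
Applying that to "sudfnefdpb" gives "dfnefdpbsu".

dfnefdpbsu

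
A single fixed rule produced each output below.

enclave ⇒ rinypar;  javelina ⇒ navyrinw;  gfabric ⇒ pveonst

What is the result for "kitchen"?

arupgvx

In each case the input is transformed by: shift every letter 13 places forward in the alphabet (wrapping around) — i.e. ROT13, then reverse the string.
For "kitchen", step one produces "xvgpura"; step two turns that into "arupgvx".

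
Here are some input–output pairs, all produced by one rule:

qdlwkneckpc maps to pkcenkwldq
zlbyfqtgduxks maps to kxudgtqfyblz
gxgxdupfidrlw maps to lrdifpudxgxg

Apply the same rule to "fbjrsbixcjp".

jcxibsrjbf

The pattern: delete the last character, then reverse the string.
Applying that to "fbjrsbixcjp" gives "jcxibsrjbf".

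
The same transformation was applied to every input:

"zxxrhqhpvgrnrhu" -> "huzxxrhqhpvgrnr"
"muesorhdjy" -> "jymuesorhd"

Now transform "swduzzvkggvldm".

The rule is to move the last 2 characters to the front (rotate right by 2).
For "swduzzvkggvldm" the result is "dmswduzzvkggvl".

dmswduzzvkggvl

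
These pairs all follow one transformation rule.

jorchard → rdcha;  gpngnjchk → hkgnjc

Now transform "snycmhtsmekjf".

The transformation: delete the first 3 characters, then move the last 2 characters to the front (rotate right by 2).
Working it through for "snycmhtsmekjf": intermediate "cmhtsmekjf", final "jfcmhtsmek".

jfcmhtsmek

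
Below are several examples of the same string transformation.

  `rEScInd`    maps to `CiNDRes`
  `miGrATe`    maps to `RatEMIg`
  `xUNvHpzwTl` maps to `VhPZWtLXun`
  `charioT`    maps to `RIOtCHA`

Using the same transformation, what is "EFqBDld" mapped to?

Rule — move the first 3 characters to the end (rotate left by 3), then flip the case of every letter.
For "EFqBDld", step one produces "BDldEFq"; step two turns that into "bdLDefQ".

bdLDefQ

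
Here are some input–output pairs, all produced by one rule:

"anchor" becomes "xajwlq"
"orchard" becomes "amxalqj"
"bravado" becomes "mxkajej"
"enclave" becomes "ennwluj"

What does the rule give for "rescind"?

wmanblr

Rule — move the last 2 characters to the front (rotate right by 2), then shift every letter 9 places forward in the alphabet (wrapping around).
For "rescind" the result is "wmanblr".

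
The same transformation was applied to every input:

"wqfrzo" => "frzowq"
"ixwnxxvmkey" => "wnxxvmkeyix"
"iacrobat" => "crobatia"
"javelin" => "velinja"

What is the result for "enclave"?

claveen

The rule is to move the first 2 characters to the end (rotate left by 2).
Applying that to "enclave" gives "claveen".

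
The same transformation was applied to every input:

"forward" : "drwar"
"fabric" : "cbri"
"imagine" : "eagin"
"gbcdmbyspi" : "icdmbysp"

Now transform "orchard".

dchar

Looking at the pairs, the operation is to delete the first 2 characters, then move the last character to the front.
On "orchard": the first step gives "chard", and the second then gives "dchar".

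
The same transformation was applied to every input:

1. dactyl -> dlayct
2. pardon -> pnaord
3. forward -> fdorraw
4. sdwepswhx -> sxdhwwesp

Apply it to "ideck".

ikdce

What's happening: take characters alternately from the front and the back (1st, last, 2nd, 2nd-last, ...).
So "ideck" becomes "ikdce".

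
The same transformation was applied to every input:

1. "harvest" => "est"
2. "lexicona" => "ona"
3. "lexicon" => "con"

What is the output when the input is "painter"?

ter

The rule is to keep only the last 3 characters.
Doing the same to "painter": "ter".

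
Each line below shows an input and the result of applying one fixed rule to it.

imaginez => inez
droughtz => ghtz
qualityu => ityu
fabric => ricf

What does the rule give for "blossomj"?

Looking at the pairs, the operation is to swap the front and back halves of the string, then keep only the first 4 characters.
On "blossomj": the first step gives "somjblos", and the second then gives "somj".

somj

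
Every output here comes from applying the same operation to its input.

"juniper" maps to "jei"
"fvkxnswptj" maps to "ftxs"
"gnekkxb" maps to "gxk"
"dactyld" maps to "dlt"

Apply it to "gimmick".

Looking at the pairs, the operation is to take characters alternately from the front and the back (1st, last, 2nd, 2nd-last, ...), then keep one character in every 3, starting at position 1 (positions 1st, 4th, 7th, ...).
Applying both steps to "gimmick": "gkicmim", then "gcm".

gcm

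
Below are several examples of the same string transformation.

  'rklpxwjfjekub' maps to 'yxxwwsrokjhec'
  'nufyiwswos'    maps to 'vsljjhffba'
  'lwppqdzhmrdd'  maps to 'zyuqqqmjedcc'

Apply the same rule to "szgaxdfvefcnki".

In each case the input is transformed by: shift every letter 13 places forward in the alphabet (wrapping around) — i.e. ROT13, then sort the characters into reverse alphabetical order.
Working it through for "szgaxdfvefcnki": intermediate "fmtnkqsirspaxv", final "xvtssrqpnmkifa".
(Check on "nufyiwswos": → "ahslvjfjbf" → "vsljjhffba" ✓)

xvtssrqpnmkifa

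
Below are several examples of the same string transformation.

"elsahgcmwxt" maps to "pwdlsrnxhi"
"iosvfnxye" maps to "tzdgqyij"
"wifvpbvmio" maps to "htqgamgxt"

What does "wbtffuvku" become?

hmeqqfgv

Each output is the input with this applied: delete the last character, then shift every letter 11 places forward in the alphabet (wrapping around).
"wbtffuvku" → "hmeqqfgv".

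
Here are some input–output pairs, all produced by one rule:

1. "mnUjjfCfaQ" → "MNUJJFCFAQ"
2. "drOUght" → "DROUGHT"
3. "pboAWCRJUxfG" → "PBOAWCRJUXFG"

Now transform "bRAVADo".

BRAVADO

What's happening: convert every letter to uppercase.
So "bRAVADo" becomes "BRAVADO".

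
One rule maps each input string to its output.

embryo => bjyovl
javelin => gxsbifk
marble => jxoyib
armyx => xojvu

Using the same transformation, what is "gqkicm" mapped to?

dnhfzj

In each case the input is transformed by: shift every letter 3 places backward in the alphabet (wrapping around).
On "gqkicm" that produces "dnhfzj".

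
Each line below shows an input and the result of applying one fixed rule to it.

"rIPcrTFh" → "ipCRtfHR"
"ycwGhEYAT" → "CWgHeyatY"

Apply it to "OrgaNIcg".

RGAniCGo

Rule — move the first character to the end, then flip the case of every letter.
For "OrgaNIcg", step one produces "rgaNIcgO"; step two turns that into "RGAniCGo".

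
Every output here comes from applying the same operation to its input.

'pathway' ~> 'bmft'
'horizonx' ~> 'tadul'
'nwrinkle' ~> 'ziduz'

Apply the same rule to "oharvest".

The rule is to shift every letter 12 places forward in the alphabet (wrapping around), then delete the last 3 characters.
"oharvest" → "atmdhqef" → "atmdh".

atmdh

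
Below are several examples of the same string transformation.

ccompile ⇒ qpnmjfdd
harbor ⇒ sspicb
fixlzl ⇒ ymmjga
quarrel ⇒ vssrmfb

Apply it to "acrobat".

Looking at the pairs, the operation is to shift every letter 1 place forward in the alphabet (wrapping around), then sort the characters into reverse alphabetical order.
Starting from "acrobat": after the first operation, "bdspcbu"; after the second, "uspdcbb".

uspdcbb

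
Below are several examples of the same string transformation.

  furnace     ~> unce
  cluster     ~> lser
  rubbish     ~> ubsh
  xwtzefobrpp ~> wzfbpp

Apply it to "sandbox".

In each case the input is transformed by: swap each adjacent pair of characters (1↔2, 3↔4, ...), then keep every other character starting from the first (positions 1st, 3rd, 5th, ...).
Working it through for "sandbox": intermediate "asdnobx", final "adox".

adox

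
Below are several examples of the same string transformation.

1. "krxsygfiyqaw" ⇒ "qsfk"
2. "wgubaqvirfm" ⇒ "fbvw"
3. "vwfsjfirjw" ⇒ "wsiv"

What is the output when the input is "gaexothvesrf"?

sxhg

The transformation: keep one character in every 3, starting at position 1 (positions 1st, 4th, 7th, ...), then swap the first and last characters.
Starting from "gaexothvesrf": after the first operation, "gxhs"; after the second, "sxhg".
(Check on "vwfsjfirjw": → "vsiw" → "wsiv" ✓)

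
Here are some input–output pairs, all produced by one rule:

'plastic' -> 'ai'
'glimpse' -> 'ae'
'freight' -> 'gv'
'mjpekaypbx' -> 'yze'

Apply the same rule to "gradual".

Each output is the input with this applied: keep one character in every 3, starting at position 2 (positions 2nd, 5th, 8th, ...), then shift every letter 11 places backward in the alphabet (wrapping around).
Starting from "gradual": after the first operation, "ru"; after the second, "gj".

gj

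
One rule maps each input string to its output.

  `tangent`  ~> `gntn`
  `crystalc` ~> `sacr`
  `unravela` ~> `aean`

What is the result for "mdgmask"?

msmg

In each case the input is transformed by: move the first 3 characters to the end (rotate left by 3), then keep every other character starting from the first (positions 1st, 3rd, 5th, ...).
For "mdgmask", step one produces "maskmdg"; step two turns that into "msmg".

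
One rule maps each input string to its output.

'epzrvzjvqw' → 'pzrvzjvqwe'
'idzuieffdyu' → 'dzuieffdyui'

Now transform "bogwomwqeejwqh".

ogwomwqeejwqhb

What's happening: move the first character to the end.
Applying that to "bogwomwqeejwqh" gives "ogwomwqeejwqhb".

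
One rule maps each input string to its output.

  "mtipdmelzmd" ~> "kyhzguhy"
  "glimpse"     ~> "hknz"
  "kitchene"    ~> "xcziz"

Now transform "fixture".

Each output is the input with this applied: shift every letter 5 places backward in the alphabet (wrapping around), then delete the first 3 characters.
"fixture" → "opmz".

opmz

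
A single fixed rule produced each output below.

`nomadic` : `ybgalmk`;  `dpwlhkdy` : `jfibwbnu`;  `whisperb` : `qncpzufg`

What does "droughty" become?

What's happening: move the first 3 characters to the end (rotate left by 3), then shift every letter 2 places backward in the alphabet (wrapping around).
"droughty" → "ughtydro" → "sefrwbpm".
(Check on "dpwlhkdy": → "lhkdydpw" → "jfibwbnu" ✓)

sefrwbpm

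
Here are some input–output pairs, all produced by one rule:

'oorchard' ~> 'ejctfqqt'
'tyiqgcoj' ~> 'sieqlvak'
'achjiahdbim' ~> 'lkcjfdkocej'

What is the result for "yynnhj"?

The pattern: shift every letter 2 places forward in the alphabet (wrapping around), then move the first 3 characters to the end (rotate left by 3).
Working it through for "yynnhj": intermediate "aappjl", final "pjlaap".
(Check on "tyiqgcoj": → "vaksieql" → "sieqlvak" ✓)

pjlaap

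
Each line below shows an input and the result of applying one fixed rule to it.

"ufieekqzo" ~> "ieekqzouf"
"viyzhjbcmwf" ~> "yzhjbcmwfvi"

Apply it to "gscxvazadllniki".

cxvazadllnikigs

Each output is the input with this applied: move the first 2 characters to the end (rotate left by 2).
For "gscxvazadllniki" the result is "cxvazadllnikigs".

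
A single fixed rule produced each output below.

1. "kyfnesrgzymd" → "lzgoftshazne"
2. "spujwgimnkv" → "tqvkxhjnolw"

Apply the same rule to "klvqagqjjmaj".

lmwrbhrkknbk

What's happening: shift every letter 1 place forward in the alphabet (wrapping around).
For "klvqagqjjmaj" the result is "lmwrbhrkknbk".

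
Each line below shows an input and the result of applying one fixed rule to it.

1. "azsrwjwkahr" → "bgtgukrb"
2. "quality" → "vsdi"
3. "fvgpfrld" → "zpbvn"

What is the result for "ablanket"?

kxuod

The pattern: delete the first 3 characters, then shift every letter 10 places forward in the alphabet (wrapping around).
Applying both steps to "ablanket": "anket", then "kxuod".
(Check on "azsrwjwkahr": → "rwjwkahr" → "bgtgukrb" ✓)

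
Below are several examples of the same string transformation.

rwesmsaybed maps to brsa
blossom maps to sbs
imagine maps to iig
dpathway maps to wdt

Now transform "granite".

ign

Each output is the input with this applied: move the last 3 characters to the front (rotate right by 3), then keep one character in every 3, starting at position 1 (positions 1st, 4th, 7th, ...).
Doing the same to "granite": "ign".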